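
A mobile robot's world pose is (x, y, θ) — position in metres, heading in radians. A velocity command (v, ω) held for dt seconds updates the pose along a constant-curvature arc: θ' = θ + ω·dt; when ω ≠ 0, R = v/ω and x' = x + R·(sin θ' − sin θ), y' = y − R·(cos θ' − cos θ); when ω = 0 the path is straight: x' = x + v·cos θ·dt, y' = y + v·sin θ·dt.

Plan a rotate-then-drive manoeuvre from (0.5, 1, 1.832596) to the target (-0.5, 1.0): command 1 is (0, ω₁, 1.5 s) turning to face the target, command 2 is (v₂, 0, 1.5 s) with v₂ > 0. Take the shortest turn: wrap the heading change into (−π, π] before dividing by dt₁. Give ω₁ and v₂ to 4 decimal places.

ω₁ = 0.8727, v₂ = 0.6667

heading to target = atan2(1−1, -0.5−0.5) = 3.1416
Δθ = wrap(3.1416 − 1.8326) = 1.3090; ω₁ = Δθ/dt₁ = 0.8727
distance = √((-0.5−0.5)² + (1−1)²) = 1.0000; v₂ = distance/dt₂ = 0.6667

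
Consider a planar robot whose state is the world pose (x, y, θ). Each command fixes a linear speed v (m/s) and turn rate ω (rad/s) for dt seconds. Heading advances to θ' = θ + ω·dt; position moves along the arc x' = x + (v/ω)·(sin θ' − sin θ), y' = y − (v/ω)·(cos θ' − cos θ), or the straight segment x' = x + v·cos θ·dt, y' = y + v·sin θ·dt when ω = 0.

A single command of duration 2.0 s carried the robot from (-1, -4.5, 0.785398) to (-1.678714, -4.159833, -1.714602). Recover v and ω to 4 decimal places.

v = -0.5000, ω = -1.2500

Δθ = -1.714602 − 0.785398 = -2.500000
ω = Δθ/dt = -2.500000/2.0 = -1.2500
R = Δx/(sin θ' − sin θ) = 0.4000
v = R·ω = 0.4000·-1.2500 = -0.5000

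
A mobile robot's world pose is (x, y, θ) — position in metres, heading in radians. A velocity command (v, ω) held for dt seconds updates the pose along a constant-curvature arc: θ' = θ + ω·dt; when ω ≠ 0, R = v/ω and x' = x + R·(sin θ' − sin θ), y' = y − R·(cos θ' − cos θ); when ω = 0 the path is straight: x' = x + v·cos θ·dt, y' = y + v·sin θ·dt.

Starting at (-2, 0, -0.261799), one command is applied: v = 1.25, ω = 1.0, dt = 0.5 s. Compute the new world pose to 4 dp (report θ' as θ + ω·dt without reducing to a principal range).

(-1.3815, -0.0073, 0.2382)

θ' = -0.2618 + 1.0·0.5 = 0.2382
R = v/ω = 1.25/1.0 = 1.2500
x' = -2 + 1.2500·(sin 0.2382 − sin -0.2618) = -1.3815
y' = 0 − 1.2500·(cos 0.2382 − cos -0.2618) = -0.0073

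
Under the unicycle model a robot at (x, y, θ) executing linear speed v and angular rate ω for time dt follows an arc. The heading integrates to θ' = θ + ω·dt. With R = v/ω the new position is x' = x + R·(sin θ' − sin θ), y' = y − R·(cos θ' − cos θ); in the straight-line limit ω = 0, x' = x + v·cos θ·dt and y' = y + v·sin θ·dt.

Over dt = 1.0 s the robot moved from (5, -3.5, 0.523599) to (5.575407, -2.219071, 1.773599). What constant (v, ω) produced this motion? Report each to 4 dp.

v = 1.5000, ω = 1.2500

Δθ = 1.773599 − 0.523599 = 1.250000
ω = Δθ/dt = 1.250000/1.0 = 1.2500
R = −Δy/(cos θ' − cos θ) = 1.2000
v = R·ω = 1.2000·1.2500 = 1.5000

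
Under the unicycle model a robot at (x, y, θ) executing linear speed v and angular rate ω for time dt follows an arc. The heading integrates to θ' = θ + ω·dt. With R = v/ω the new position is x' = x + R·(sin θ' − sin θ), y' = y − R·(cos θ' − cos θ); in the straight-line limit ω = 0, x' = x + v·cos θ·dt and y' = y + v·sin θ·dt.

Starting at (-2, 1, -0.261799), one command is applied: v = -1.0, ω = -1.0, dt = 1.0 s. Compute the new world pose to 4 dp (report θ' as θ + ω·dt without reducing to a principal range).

θ' = -0.2618 + -1.0·1.0 = -1.2618
R = v/ω = -1.0/-1.0 = 1.0000
x' = -2 + 1.0000·(sin -1.2618 − sin -0.2618) = -2.6938
y' = 1 − 1.0000·(cos -1.2618 − cos -0.2618) = 1.6618

(-2.6938, 1.6618, -1.2618)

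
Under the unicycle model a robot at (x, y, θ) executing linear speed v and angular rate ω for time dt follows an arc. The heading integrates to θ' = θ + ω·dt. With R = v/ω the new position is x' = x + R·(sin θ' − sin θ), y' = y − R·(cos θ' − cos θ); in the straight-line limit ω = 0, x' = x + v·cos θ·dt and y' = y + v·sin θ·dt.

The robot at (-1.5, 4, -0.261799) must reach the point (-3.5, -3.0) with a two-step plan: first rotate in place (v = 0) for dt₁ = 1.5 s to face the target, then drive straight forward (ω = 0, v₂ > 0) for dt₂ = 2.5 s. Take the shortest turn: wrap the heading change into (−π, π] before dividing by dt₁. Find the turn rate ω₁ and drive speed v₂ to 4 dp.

heading to target = atan2(-3−4, -3.5−-1.5) = -1.8491
Δθ = wrap(-1.8491 − -0.2618) = -1.5873; ω₁ = Δθ/dt₁ = -1.0582
distance = √((-3.5−-1.5)² + (-3−4)²) = 7.2801; v₂ = distance/dt₂ = 2.9120

ω₁ = -1.0582, v₂ = 2.9120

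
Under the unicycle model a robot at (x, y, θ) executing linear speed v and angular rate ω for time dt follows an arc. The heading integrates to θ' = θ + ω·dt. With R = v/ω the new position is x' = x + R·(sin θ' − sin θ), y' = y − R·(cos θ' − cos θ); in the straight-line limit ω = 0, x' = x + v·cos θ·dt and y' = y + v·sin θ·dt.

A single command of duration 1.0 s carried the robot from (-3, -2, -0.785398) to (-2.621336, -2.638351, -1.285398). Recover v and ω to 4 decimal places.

v = 0.7500, ω = -0.5000

Δθ = -1.285398 − -0.785398 = -0.500000
ω = Δθ/dt = -0.500000/1.0 = -0.5000
R = −Δy/(cos θ' − cos θ) = -1.5000
v = R·ω = -1.5000·-0.5000 = 0.7500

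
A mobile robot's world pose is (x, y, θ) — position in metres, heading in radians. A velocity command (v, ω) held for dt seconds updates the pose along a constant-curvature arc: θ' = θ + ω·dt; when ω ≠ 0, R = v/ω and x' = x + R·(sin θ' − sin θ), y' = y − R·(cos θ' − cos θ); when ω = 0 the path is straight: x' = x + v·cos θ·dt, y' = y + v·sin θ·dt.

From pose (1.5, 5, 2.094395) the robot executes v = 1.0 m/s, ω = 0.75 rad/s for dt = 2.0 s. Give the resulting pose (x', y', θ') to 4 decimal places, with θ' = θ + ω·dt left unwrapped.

(-0.2380, 5.5323, 3.5944)

θ' = 2.0944 + 0.75·2.0 = 3.5944
R = v/ω = 1.0/0.75 = 1.3333
x' = 1.5 + 1.3333·(sin 3.5944 − sin 2.0944) = -0.2380
y' = 5 − 1.3333·(cos 3.5944 − cos 2.0944) = 5.5323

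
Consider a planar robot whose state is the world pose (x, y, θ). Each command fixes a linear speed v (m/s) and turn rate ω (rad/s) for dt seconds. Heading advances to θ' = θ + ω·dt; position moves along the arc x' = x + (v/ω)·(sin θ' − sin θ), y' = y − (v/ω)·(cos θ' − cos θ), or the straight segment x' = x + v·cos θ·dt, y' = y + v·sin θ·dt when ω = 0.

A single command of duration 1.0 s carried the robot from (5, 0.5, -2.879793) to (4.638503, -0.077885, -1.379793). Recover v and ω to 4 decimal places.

Δθ = -1.379793 − -2.879793 = 1.500000
ω = Δθ/dt = 1.500000/1.0 = 1.5000
R = −Δy/(cos θ' − cos θ) = 0.5000
v = R·ω = 0.5000·1.5000 = 0.7500

v = 0.7500, ω = 1.5000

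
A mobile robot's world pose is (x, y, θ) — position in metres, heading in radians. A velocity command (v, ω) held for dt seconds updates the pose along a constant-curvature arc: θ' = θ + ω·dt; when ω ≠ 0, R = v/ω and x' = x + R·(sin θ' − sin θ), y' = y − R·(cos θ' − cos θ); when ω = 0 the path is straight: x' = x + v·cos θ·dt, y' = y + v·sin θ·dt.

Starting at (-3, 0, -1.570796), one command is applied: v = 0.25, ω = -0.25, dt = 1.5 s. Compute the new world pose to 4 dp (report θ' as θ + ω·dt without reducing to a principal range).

(-3.0695, -0.3663, -1.9458)

θ' = -1.5708 + -0.25·1.5 = -1.9458
R = v/ω = 0.25/-0.25 = -1.0000
x' = -3 + -1.0000·(sin -1.9458 − sin -1.5708) = -3.0695
y' = 0 − -1.0000·(cos -1.9458 − cos -1.5708) = -0.3663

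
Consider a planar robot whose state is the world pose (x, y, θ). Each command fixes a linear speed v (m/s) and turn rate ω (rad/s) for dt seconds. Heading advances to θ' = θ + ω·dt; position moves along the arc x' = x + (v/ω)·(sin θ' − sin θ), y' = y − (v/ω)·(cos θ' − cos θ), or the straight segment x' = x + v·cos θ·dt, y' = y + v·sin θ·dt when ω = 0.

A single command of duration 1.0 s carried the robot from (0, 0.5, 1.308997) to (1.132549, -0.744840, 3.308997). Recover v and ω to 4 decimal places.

Δθ = 3.308997 − 1.308997 = 2.000000
ω = Δθ/dt = 2.000000/1.0 = 2.0000
R = −Δy/(cos θ' − cos θ) = -1.0000
v = R·ω = -1.0000·2.0000 = -2.0000

v = -2.0000, ω = 2.0000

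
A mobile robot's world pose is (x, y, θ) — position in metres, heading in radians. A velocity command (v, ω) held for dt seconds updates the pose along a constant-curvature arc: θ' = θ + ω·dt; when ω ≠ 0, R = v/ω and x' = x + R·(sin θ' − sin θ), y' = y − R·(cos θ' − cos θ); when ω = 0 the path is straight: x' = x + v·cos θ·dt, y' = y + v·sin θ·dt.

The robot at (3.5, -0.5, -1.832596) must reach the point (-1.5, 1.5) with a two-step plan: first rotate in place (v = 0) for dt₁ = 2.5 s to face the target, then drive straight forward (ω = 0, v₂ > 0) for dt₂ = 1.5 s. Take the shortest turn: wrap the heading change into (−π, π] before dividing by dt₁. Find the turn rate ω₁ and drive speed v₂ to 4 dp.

heading to target = atan2(1.5−-0.5, -1.5−3.5) = 2.7611
Δθ = wrap(2.7611 − -1.8326) = -1.6895; ω₁ = Δθ/dt₁ = -0.6758
distance = √((-1.5−3.5)² + (1.5−-0.5)²) = 5.3852; v₂ = distance/dt₂ = 3.5901

ω₁ = -0.6758, v₂ = 3.5901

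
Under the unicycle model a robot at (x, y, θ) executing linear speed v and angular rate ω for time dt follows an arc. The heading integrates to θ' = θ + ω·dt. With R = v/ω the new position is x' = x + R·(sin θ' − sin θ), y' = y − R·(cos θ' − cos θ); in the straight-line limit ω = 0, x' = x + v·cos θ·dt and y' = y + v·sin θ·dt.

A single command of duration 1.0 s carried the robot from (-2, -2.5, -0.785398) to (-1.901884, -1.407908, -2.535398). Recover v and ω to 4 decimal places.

Δθ = -2.535398 − -0.785398 = -1.750000
ω = Δθ/dt = -1.750000/1.0 = -1.7500
R = −Δy/(cos θ' − cos θ) = 0.7143
v = R·ω = 0.7143·-1.7500 = -1.2500

v = -1.2500, ω = -1.7500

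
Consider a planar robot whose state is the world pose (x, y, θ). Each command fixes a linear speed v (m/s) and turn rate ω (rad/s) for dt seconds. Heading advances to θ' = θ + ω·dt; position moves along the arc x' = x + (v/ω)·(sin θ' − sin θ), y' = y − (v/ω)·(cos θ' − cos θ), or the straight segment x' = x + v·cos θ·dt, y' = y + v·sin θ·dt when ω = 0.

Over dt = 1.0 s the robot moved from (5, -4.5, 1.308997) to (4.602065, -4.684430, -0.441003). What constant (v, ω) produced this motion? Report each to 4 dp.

v = -0.5000, ω = -1.7500

Δθ = -0.441003 − 1.308997 = -1.750000
ω = Δθ/dt = -1.750000/1.0 = -1.7500
R = Δx/(sin θ' − sin θ) = 0.2857
v = R·ω = 0.2857·-1.7500 = -0.5000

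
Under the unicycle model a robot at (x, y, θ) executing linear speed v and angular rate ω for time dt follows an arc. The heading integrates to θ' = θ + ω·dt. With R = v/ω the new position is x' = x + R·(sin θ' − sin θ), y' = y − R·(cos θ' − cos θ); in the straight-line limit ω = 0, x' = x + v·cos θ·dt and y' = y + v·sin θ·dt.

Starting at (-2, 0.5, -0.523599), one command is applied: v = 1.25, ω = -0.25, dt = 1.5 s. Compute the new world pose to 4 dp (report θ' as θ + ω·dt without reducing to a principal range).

(-0.5877, -0.7166, -0.8986)

θ' = -0.5236 + -0.25·1.5 = -0.8986
R = v/ω = 1.25/-0.25 = -5.0000
x' = -2 + -5.0000·(sin -0.8986 − sin -0.5236) = -0.5877
y' = 0.5 − -5.0000·(cos -0.8986 − cos -0.5236) = -0.7166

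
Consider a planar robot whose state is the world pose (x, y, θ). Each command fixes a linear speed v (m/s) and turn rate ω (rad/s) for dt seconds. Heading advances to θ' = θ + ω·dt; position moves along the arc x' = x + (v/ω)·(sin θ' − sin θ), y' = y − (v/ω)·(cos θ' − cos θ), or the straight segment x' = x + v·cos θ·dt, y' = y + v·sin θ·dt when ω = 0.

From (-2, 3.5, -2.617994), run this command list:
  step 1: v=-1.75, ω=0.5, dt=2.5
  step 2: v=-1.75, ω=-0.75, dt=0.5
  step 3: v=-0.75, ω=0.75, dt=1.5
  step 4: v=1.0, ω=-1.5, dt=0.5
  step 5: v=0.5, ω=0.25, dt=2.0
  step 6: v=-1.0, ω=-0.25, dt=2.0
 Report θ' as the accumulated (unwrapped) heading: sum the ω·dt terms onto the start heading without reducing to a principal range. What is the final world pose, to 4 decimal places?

step 1: θ'=-1.3680 (R=-3.5000) → pose (-0.3217, 7.2360, -1.3680)
step 2: θ'=-1.7430 (R=2.3333) → pose (-0.3350, 8.1058, -1.7430)
step 3: θ'=-0.6180 (R=-1.0000) → pose (-0.7408, 9.0922, -0.6180)
step 4: θ'=-1.3680 (R=-0.6667) → pose (-0.4741, 8.6831, -1.3680)
step 5: θ'=-0.8680 (R=2.0000) → pose (-0.0412, 7.7932, -0.8680)
step 6: θ'=-1.3680 (R=4.0000) → pose (-0.9071, 9.5730, -1.3680)

(-0.9071, 9.5730, -1.3680)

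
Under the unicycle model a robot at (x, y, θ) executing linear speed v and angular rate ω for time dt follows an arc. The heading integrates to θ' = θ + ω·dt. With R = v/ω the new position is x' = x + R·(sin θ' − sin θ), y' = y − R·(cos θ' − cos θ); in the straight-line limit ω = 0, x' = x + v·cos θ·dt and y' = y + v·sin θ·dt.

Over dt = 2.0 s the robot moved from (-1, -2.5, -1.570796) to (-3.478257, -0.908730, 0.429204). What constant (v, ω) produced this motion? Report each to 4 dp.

v = -1.7500, ω = 1.0000

Δθ = 0.429204 − -1.570796 = 2.000000
ω = Δθ/dt = 2.000000/2.0 = 1.0000
R = Δx/(sin θ' − sin θ) = -1.7500
v = R·ω = -1.7500·1.0000 = -1.7500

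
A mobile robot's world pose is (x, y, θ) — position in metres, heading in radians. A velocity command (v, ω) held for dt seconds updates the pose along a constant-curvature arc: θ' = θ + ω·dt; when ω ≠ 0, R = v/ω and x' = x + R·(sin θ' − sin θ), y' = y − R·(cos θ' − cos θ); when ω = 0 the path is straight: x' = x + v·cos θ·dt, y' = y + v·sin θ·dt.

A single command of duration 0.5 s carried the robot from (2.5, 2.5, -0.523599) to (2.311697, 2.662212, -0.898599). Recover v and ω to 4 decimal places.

Δθ = -0.898599 − -0.523599 = -0.375000
ω = Δθ/dt = -0.375000/0.5 = -0.7500
R = Δx/(sin θ' − sin θ) = 0.6667
v = R·ω = 0.6667·-0.7500 = -0.5000

v = -0.5000, ω = -0.7500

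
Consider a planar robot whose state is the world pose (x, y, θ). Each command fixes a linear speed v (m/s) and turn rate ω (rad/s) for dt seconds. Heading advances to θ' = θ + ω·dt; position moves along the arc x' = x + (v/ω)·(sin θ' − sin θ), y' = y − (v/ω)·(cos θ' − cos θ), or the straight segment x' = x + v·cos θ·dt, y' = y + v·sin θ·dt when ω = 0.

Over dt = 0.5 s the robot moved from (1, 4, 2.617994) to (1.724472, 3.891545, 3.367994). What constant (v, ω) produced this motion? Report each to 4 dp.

Δθ = 3.367994 − 2.617994 = 0.750000
ω = Δθ/dt = 0.750000/0.5 = 1.5000
R = Δx/(sin θ' − sin θ) = -1.0000
v = R·ω = -1.0000·1.5000 = -1.5000

v = -1.5000, ω = 1.5000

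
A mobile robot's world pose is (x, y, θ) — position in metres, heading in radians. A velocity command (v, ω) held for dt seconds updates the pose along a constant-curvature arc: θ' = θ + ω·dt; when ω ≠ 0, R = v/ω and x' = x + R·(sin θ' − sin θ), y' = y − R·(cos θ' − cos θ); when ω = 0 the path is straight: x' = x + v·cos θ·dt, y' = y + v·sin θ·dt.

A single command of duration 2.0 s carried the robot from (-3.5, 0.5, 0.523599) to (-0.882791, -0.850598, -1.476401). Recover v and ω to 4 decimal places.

Δθ = -1.476401 − 0.523599 = -2.000000
ω = Δθ/dt = -2.000000/2.0 = -1.0000
R = Δx/(sin θ' − sin θ) = -1.7500
v = R·ω = -1.7500·-1.0000 = 1.7500

v = 1.7500, ω = -1.0000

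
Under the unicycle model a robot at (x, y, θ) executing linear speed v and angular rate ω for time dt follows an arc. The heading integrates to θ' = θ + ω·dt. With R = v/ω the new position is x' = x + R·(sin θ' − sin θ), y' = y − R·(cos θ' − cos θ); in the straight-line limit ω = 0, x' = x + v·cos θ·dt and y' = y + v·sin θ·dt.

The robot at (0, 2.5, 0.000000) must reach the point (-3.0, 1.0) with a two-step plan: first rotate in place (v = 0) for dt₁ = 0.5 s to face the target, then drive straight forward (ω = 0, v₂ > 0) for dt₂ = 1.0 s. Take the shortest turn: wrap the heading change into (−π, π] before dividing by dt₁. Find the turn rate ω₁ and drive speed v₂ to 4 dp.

ω₁ = -5.3559, v₂ = 3.3541

heading to target = atan2(1−2.5, -3−0) = -2.6779
Δθ = wrap(-2.6779 − 0.0000) = -2.6779; ω₁ = Δθ/dt₁ = -5.3559
distance = √((-3−0)² + (1−2.5)²) = 3.3541; v₂ = distance/dt₂ = 3.3541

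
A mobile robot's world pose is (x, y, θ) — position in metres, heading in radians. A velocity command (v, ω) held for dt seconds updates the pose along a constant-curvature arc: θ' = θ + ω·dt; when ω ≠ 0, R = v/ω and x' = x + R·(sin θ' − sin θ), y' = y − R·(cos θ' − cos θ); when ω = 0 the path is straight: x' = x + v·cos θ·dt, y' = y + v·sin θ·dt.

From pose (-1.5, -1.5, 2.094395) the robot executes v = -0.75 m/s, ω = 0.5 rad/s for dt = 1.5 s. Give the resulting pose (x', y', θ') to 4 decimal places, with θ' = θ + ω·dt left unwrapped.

θ' = 2.0944 + 0.5·1.5 = 2.8444
R = v/ω = -0.75/0.5 = -1.5000
x' = -1.5 + -1.5000·(sin 2.8444 − sin 2.0944) = -0.6402
y' = -1.5 − -1.5000·(cos 2.8444 − cos 2.0944) = -2.1842

(-0.6402, -2.1842, 2.8444)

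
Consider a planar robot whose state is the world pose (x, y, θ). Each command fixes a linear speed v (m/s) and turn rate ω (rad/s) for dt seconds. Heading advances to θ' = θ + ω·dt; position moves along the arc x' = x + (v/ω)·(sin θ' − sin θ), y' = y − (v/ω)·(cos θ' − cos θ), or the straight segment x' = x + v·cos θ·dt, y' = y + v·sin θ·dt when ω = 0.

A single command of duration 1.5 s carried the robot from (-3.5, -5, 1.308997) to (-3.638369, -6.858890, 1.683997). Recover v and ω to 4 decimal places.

v = -1.2500, ω = 0.2500

Δθ = 1.683997 − 1.308997 = 0.375000
ω = Δθ/dt = 0.375000/1.5 = 0.2500
R = −Δy/(cos θ' − cos θ) = -5.0000
v = R·ω = -5.0000·0.2500 = -1.2500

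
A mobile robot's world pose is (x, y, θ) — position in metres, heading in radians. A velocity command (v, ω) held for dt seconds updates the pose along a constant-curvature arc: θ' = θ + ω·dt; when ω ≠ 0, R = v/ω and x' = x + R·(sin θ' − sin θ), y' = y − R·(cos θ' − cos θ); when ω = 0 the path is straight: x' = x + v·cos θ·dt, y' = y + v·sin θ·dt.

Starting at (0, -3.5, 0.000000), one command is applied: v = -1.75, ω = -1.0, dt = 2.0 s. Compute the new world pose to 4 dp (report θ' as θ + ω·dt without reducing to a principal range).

(-1.5913, -1.0217, -2.0000)

θ' = 0.0000 + -1.0·2.0 = -2.0000
R = v/ω = -1.75/-1.0 = 1.7500
x' = 0 + 1.7500·(sin -2.0000 − sin 0.0000) = -1.5913
y' = -3.5 − 1.7500·(cos -2.0000 − cos 0.0000) = -1.0217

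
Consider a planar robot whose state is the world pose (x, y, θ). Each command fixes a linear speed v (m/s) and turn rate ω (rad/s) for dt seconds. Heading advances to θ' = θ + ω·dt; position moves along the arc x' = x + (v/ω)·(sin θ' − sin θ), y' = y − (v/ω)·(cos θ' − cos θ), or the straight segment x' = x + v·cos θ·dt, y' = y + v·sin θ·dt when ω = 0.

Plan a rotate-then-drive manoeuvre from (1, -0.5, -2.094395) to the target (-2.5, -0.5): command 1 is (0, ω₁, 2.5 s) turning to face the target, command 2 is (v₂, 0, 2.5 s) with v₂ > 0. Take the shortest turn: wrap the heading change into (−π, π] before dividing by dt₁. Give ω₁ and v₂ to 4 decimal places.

ω₁ = -0.4189, v₂ = 1.4000

heading to target = atan2(-0.5−-0.5, -2.5−1) = 3.1416
Δθ = wrap(3.1416 − -2.0944) = -1.0472; ω₁ = Δθ/dt₁ = -0.4189
distance = √((-2.5−1)² + (-0.5−-0.5)²) = 3.5000; v₂ = distance/dt₂ = 1.4000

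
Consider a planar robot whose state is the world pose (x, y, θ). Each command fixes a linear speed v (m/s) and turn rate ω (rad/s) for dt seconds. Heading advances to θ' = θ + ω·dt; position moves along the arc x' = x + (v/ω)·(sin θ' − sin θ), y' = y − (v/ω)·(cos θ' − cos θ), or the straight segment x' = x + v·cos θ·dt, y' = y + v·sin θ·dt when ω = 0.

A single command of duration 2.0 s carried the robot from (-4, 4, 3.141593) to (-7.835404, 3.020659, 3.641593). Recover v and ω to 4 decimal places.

v = 2.0000, ω = 0.2500

Δθ = 3.641593 − 3.141593 = 0.500000
ω = Δθ/dt = 0.500000/2.0 = 0.2500
R = Δx/(sin θ' − sin θ) = 8.0000
v = R·ω = 8.0000·0.2500 = 2.0000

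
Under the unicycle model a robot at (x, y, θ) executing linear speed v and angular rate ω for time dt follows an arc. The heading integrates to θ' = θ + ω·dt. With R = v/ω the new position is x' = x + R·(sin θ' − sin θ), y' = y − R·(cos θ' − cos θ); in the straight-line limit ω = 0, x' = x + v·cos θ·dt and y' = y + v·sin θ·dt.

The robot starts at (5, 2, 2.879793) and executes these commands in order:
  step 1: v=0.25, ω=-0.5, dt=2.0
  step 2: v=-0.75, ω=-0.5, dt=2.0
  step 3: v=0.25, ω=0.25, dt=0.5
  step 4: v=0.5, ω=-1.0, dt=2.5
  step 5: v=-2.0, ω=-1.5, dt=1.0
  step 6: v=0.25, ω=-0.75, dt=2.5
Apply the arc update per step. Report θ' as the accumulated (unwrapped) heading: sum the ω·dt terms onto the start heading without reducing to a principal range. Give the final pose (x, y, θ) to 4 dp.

(6.1313, 2.5914, -4.8702)

step 1: θ'=1.8798 (R=-0.5000) → pose (4.6531, 2.3309, 1.8798)
step 2: θ'=0.8798 (R=1.5000) → pose (4.3800, 0.9188, 0.8798)
step 3: θ'=1.0048 (R=1.0000) → pose (4.4535, 1.0198, 1.0048)
step 4: θ'=-1.4952 (R=-0.5000) → pose (5.3741, 0.7895, -1.4952)
step 5: θ'=-2.9952 (R=1.3333) → pose (6.5091, 2.2092, -2.9952)
step 6: θ'=-4.8702 (R=-0.3333) → pose (6.1313, 2.5914, -4.8702)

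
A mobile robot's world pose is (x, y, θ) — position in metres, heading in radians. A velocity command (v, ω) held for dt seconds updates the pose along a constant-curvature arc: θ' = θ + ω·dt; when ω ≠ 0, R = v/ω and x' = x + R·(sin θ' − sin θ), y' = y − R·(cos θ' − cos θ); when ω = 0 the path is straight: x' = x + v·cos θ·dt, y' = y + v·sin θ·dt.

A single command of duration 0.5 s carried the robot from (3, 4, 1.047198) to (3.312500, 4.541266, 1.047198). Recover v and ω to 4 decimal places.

v = 1.2500, ω = 0.0000

Δθ = 1.047198 − 1.047198 = 0.000000
ω = Δθ/dt = 0.000000/0.5 = 0.0000
ω = 0 → v = (Δx·cos θ + Δy·sin θ)/dt = 1.2500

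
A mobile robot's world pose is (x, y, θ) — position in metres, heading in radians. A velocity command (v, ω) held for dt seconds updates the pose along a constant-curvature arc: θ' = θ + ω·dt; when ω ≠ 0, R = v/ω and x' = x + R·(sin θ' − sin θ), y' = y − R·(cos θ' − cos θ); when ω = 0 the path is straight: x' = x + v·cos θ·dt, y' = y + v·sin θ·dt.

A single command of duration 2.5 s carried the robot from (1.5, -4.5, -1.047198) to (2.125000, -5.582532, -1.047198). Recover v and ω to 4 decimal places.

v = 0.5000, ω = 0.0000

Δθ = -1.047198 − -1.047198 = 0.000000
ω = Δθ/dt = 0.000000/2.5 = 0.0000
ω = 0 → v = (Δx·cos θ + Δy·sin θ)/dt = 0.5000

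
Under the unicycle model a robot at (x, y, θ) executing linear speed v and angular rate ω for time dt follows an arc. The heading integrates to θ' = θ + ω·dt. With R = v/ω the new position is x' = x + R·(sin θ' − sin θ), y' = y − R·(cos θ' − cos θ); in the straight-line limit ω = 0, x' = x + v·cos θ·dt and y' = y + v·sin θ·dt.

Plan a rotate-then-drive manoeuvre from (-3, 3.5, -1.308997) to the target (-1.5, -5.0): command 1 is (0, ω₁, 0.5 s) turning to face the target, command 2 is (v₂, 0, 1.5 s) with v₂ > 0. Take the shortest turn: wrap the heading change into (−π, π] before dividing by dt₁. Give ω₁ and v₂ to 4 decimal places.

heading to target = atan2(-5−3.5, -1.5−-3) = -1.3961
Δθ = wrap(-1.3961 − -1.3090) = -0.0871; ω₁ = Δθ/dt₁ = -0.1743
distance = √((-1.5−-3)² + (-5−3.5)²) = 8.6313; v₂ = distance/dt₂ = 5.7542

ω₁ = -0.1743, v₂ = 5.7542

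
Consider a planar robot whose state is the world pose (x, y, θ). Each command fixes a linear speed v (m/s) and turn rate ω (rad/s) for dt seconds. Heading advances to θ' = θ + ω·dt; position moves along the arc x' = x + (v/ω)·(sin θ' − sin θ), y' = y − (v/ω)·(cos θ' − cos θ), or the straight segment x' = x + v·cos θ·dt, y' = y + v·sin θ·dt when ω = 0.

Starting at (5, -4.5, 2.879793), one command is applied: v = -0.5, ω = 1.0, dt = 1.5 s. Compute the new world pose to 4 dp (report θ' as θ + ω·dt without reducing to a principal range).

(5.6020, -4.1803, 4.3798)

θ' = 2.8798 + 1.0·1.5 = 4.3798
R = v/ω = -0.5/1.0 = -0.5000
x' = 5 + -0.5000·(sin 4.3798 − sin 2.8798) = 5.6020
y' = -4.5 − -0.5000·(cos 4.3798 − cos 2.8798) = -4.1803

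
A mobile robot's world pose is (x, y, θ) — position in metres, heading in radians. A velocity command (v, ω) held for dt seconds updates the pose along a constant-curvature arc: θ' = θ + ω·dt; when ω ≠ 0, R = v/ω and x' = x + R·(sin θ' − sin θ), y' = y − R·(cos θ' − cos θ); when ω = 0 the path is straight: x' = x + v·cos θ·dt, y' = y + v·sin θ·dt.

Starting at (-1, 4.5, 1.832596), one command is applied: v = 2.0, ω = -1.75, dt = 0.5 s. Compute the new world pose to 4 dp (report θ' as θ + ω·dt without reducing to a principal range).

θ' = 1.8326 + -1.75·0.5 = 0.9576
R = v/ω = 2.0/-1.75 = -1.1429
x' = -1 + -1.1429·(sin 0.9576 − sin 1.8326) = -0.8307
y' = 4.5 − -1.1429·(cos 0.9576 − cos 1.8326) = 5.4535

(-0.8307, 5.4535, 0.9576)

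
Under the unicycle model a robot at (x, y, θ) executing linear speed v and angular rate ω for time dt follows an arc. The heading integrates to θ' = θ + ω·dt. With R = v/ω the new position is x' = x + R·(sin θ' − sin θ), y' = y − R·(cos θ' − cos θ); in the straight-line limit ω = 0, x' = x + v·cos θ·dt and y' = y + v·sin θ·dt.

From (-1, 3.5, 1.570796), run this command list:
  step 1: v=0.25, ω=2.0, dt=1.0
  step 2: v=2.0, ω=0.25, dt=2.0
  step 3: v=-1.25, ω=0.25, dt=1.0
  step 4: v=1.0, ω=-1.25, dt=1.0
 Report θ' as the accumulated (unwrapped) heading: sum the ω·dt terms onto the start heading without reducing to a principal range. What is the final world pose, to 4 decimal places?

step 1: θ'=3.5708 (R=0.1250) → pose (-1.1770, 3.6137, 3.5708)
step 2: θ'=4.0708 (R=8.0000) → pose (-4.2570, 1.1271, 4.0708)
step 3: θ'=4.3208 (R=-5.0000) → pose (-3.6412, 2.2111, 4.3208)
step 4: θ'=3.0708 (R=-0.8000) → pose (-4.4372, 1.7184, 3.0708)

(-4.4372, 1.7184, 3.0708)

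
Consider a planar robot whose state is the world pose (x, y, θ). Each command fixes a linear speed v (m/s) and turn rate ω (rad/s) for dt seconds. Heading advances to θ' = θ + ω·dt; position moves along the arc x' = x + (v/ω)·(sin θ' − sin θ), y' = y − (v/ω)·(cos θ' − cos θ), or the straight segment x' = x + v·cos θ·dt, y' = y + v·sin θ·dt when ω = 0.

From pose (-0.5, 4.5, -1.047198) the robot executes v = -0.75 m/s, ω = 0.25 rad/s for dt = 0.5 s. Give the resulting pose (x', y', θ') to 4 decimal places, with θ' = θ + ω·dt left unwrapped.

θ' = -1.0472 + 0.25·0.5 = -0.9222
R = v/ω = -0.75/0.25 = -3.0000
x' = -0.5 + -3.0000·(sin -0.9222 − sin -1.0472) = -0.7073
y' = 4.5 − -3.0000·(cos -0.9222 − cos -1.0472) = 4.8122

(-0.7073, 4.8122, -0.9222)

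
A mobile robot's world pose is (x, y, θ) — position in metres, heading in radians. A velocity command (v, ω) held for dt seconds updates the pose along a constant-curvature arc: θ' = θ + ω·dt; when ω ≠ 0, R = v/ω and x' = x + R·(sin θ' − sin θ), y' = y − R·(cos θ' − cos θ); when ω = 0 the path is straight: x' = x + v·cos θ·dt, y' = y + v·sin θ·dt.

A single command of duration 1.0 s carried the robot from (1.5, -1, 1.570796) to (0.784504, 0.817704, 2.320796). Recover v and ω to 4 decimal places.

v = 2.0000, ω = 0.7500

Δθ = 2.320796 − 1.570796 = 0.750000
ω = Δθ/dt = 0.750000/1.0 = 0.7500
R = −Δy/(cos θ' − cos θ) = 2.6667
v = R·ω = 2.6667·0.7500 = 2.0000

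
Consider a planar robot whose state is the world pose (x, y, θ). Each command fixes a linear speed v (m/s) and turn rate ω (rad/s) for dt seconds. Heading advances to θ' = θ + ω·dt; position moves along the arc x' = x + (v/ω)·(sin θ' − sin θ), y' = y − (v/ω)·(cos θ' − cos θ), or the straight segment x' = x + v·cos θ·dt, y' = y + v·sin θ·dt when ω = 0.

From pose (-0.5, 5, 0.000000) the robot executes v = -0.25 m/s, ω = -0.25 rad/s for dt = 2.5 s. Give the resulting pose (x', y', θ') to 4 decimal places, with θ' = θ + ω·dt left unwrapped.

(-1.0851, 5.1890, -0.6250)

θ' = 0.0000 + -0.25·2.5 = -0.6250
R = v/ω = -0.25/-0.25 = 1.0000
x' = -0.5 + 1.0000·(sin -0.6250 − sin 0.0000) = -1.0851
y' = 5 − 1.0000·(cos -0.6250 − cos 0.0000) = 5.1890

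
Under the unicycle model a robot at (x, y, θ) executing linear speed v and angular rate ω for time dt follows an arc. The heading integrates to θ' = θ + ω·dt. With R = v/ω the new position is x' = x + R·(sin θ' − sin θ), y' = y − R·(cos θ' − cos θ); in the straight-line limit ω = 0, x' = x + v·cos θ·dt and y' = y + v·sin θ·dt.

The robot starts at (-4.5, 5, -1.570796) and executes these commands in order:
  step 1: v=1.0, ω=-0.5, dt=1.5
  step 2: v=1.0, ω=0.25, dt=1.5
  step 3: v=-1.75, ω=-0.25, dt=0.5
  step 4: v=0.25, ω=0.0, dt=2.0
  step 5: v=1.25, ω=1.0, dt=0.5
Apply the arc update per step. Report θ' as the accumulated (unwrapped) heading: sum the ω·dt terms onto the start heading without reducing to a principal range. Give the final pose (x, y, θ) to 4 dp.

(-5.8542, 2.1293, -1.5708)

step 1: θ'=-2.3208 (R=-2.0000) → pose (-5.0366, 3.6367, -2.3208)
step 2: θ'=-1.9458 (R=4.0000) → pose (-5.8319, 2.3753, -1.9458)
step 3: θ'=-2.0708 (R=7.0000) → pose (-5.4614, 3.1673, -2.0708)
step 4: θ'=-2.0708 (straight) → pose (-5.7011, 2.7285, -2.0708)
step 5: θ'=-1.5708 (R=1.2500) → pose (-5.8542, 2.1293, -1.5708)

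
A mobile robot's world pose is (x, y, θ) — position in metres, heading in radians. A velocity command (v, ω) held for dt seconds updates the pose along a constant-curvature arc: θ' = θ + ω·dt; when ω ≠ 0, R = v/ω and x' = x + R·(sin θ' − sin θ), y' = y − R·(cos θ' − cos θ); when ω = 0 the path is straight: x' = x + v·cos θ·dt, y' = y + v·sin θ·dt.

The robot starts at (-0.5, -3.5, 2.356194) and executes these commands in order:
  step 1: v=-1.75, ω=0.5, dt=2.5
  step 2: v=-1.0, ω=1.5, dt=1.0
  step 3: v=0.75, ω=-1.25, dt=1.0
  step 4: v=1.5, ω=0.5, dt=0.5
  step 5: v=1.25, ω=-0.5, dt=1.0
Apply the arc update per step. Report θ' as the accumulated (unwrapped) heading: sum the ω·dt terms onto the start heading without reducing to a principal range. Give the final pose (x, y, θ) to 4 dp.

(2.2652, -5.3532, 3.6062)

step 1: θ'=3.6062 (R=-3.5000) → pose (3.5431, -4.1541, 3.6062)
step 2: θ'=5.1062 (R=-0.6667) → pose (3.8600, -3.3023, 5.1062)
step 3: θ'=3.8562 (R=-0.6000) → pose (3.6992, -3.9858, 3.8562)
step 4: θ'=4.1062 (R=3.0000) → pose (3.1996, -4.5426, 4.1062)
step 5: θ'=3.6062 (R=-2.5000) → pose (2.2652, -5.3532, 3.6062)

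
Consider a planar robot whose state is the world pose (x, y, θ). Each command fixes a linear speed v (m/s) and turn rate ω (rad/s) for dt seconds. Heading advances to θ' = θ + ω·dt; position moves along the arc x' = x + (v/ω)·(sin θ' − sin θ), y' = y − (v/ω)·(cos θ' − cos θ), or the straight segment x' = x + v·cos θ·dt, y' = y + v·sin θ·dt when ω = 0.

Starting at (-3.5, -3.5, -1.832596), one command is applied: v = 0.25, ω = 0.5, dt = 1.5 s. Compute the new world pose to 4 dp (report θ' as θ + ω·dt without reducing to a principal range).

θ' = -1.8326 + 0.5·1.5 = -1.0826
R = v/ω = 0.25/0.5 = 0.5000
x' = -3.5 + 0.5000·(sin -1.0826 − sin -1.8326) = -3.4586
y' = -3.5 − 0.5000·(cos -1.0826 − cos -1.8326) = -3.8639

(-3.4586, -3.8639, -1.0826)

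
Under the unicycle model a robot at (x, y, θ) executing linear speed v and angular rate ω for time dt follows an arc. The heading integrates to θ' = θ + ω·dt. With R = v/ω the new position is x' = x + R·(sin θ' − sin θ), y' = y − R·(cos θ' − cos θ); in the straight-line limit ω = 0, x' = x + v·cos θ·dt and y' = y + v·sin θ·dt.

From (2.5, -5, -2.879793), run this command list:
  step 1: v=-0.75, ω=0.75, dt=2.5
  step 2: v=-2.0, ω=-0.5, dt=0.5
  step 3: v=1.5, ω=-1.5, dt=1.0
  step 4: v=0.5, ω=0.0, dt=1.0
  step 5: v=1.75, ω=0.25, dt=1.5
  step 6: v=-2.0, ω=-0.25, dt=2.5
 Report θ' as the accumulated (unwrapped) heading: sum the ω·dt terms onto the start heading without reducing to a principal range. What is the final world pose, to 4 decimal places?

step 1: θ'=-1.0048 (R=-1.0000) → pose (3.0852, -3.4978, -1.0048)
step 2: θ'=-1.2548 (R=4.0000) → pose (2.6595, -2.5958, -1.2548)
step 3: θ'=-2.7548 (R=-1.0000) → pose (2.0862, -3.8327, -2.7548)
step 4: θ'=-2.7548 (straight) → pose (1.6232, -4.0213, -2.7548)
step 5: θ'=-2.3798 (R=7.0000) → pose (-0.5678, -5.4390, -2.3798)
step 6: θ'=-3.0048 (R=8.0000) → pose (3.8630, -3.3025, -3.0048)

(3.8630, -3.3025, -3.0048)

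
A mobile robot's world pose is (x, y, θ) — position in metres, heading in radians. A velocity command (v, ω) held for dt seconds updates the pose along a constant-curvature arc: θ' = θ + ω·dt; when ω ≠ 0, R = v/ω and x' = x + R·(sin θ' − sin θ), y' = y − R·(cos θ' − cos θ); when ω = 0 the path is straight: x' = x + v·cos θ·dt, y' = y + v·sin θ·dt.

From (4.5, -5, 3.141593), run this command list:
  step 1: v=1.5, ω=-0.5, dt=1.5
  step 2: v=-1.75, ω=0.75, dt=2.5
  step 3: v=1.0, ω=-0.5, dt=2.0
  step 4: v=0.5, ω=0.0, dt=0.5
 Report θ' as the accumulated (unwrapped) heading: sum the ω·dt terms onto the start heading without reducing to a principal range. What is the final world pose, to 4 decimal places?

(4.3476, -4.6471, 3.2666)

step 1: θ'=2.3916 (R=-3.0000) → pose (2.4551, -4.1951, 2.3916)
step 2: θ'=4.2666 (R=-2.3333) → pose (6.1509, -3.4939, 4.2666)
step 3: θ'=3.2666 (R=-2.0000) → pose (4.5957, -4.6159, 3.2666)
step 4: θ'=3.2666 (straight) → pose (4.3476, -4.6471, 3.2666)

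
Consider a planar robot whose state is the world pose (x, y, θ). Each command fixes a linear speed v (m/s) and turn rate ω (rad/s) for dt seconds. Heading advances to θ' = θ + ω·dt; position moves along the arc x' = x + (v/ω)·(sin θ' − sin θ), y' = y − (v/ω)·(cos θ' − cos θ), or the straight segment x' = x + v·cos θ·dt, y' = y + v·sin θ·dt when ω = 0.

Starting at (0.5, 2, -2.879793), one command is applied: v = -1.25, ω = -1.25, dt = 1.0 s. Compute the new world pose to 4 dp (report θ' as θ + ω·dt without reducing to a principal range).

θ' = -2.8798 + -1.25·1.0 = -4.1298
R = v/ω = -1.25/-1.25 = 1.0000
x' = 0.5 + 1.0000·(sin -4.1298 − sin -2.8798) = 1.5939
y' = 2 − 1.0000·(cos -4.1298 − cos -2.8798) = 1.5843

(1.5939, 1.5843, -4.1298)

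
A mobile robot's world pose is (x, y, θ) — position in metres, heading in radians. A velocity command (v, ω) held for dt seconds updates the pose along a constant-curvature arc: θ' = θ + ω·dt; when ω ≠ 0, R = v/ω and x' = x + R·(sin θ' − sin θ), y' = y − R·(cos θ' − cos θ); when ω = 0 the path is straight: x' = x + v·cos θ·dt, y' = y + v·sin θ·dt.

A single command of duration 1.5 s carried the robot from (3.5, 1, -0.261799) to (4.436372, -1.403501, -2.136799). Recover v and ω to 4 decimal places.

v = 2.0000, ω = -1.2500

Δθ = -2.136799 − -0.261799 = -1.875000
ω = Δθ/dt = -1.875000/1.5 = -1.2500
R = −Δy/(cos θ' − cos θ) = -1.6000
v = R·ω = -1.6000·-1.2500 = 2.0000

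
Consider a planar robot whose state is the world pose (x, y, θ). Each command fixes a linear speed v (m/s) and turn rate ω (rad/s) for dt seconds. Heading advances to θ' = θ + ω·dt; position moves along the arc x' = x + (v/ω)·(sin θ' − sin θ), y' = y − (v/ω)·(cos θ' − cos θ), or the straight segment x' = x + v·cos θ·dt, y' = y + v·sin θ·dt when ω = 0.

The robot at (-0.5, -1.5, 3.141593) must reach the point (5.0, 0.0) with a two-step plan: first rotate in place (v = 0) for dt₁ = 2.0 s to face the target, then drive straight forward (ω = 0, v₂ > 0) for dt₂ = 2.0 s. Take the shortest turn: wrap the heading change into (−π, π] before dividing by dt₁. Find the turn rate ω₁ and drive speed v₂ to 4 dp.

ω₁ = -1.4377, v₂ = 2.8504

heading to target = atan2(0−-1.5, 5−-0.5) = 0.2663
Δθ = wrap(0.2663 − 3.1416) = -2.8753; ω₁ = Δθ/dt₁ = -1.4377
distance = √((5−-0.5)² + (0−-1.5)²) = 5.7009; v₂ = distance/dt₂ = 2.8504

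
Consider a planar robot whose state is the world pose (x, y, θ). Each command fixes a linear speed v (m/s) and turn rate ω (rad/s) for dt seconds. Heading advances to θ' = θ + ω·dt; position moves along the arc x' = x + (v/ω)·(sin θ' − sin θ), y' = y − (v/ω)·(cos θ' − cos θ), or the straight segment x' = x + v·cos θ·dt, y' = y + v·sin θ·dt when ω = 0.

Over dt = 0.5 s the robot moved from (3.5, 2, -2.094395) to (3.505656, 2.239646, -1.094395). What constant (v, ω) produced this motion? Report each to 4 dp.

Δθ = -1.094395 − -2.094395 = 1.000000
ω = Δθ/dt = 1.000000/0.5 = 2.0000
R = −Δy/(cos θ' − cos θ) = -0.2500
v = R·ω = -0.2500·2.0000 = -0.5000

v = -0.5000, ω = 2.0000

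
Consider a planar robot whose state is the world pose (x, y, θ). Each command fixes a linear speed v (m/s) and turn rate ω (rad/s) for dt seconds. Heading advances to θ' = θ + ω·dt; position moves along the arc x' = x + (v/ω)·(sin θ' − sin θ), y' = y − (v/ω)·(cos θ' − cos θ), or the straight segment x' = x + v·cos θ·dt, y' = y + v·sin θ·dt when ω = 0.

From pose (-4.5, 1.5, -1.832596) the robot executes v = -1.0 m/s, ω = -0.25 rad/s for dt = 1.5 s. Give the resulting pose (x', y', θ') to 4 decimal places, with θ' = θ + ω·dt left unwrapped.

θ' = -1.8326 + -0.25·1.5 = -2.2076
R = v/ω = -1.0/-0.25 = 4.0000
x' = -4.5 + 4.0000·(sin -2.2076 − sin -1.8326) = -3.8523
y' = 1.5 − 4.0000·(cos -2.2076 − cos -1.8326) = 2.8432

(-3.8523, 2.8432, -2.2076)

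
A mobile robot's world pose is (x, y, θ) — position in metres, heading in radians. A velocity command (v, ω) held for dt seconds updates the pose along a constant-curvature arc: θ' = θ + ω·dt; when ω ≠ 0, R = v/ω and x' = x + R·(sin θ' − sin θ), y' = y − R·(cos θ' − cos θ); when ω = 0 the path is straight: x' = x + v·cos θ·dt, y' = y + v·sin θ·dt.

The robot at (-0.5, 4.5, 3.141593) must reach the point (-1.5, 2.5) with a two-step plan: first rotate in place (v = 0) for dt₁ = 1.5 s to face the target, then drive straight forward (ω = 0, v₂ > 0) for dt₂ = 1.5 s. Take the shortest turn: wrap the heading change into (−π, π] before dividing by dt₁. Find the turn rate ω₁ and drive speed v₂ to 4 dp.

ω₁ = 0.7381, v₂ = 1.4907

heading to target = atan2(2.5−4.5, -1.5−-0.5) = -2.0344
Δθ = wrap(-2.0344 − 3.1416) = 1.1071; ω₁ = Δθ/dt₁ = 0.7381
distance = √((-1.5−-0.5)² + (2.5−4.5)²) = 2.2361; v₂ = distance/dt₂ = 1.4907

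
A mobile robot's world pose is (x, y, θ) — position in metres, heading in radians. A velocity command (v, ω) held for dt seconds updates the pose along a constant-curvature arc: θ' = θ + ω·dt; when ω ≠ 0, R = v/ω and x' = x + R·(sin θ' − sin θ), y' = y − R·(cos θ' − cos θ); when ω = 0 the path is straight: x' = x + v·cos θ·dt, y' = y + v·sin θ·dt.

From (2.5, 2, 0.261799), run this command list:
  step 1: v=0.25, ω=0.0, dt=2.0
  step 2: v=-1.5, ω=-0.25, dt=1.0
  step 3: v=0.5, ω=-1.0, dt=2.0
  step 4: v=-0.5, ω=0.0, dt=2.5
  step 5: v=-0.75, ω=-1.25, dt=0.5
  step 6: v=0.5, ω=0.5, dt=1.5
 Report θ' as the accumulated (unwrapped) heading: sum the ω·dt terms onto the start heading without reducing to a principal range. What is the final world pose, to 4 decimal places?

(2.2631, 2.0650, -1.8632)

step 1: θ'=0.2618 (straight) → pose (2.9830, 2.1294, 0.2618)
step 2: θ'=0.0118 (R=6.0000) → pose (1.5008, 1.9254, 0.0118)
step 3: θ'=-1.9882 (R=-0.5000) → pose (1.9638, 1.2227, -1.9882)
step 4: θ'=-1.9882 (straight) → pose (2.4706, 2.3654, -1.9882)
step 5: θ'=-2.6132 (R=0.6000) → pose (2.7166, 2.6403, -2.6132)
step 6: θ'=-1.8632 (R=1.0000) → pose (2.2631, 2.0650, -1.8632)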